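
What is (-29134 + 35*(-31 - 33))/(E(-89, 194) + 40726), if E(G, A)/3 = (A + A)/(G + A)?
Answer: -61005/79211 ≈ -0.77016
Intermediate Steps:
E(G, A) = 6*A/(A + G) (E(G, A) = 3*((A + A)/(G + A)) = 3*((2*A)/(A + G)) = 3*(2*A/(A + G)) = 6*A/(A + G))
(-29134 + 35*(-31 - 33))/(E(-89, 194) + 40726) = (-29134 + 35*(-31 - 33))/(6*194/(194 - 89) + 40726) = (-29134 + 35*(-64))/(6*194/105 + 40726) = (-29134 - 2240)/(6*194*(1/105) + 40726) = -31374/(388/35 + 40726) = -31374/1425798/35 = -31374*35/1425798 = -61005/79211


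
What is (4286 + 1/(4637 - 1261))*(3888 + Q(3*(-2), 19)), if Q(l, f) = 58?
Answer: 28548396501/1688 ≈ 1.6913e+7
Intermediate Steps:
(4286 + 1/(4637 - 1261))*(3888 + Q(3*(-2), 19)) = (4286 + 1/(4637 - 1261))*(3888 + 58) = (4286 + 1/3376)*3946 = (14469537/3376)*3946 = 28548396501/1688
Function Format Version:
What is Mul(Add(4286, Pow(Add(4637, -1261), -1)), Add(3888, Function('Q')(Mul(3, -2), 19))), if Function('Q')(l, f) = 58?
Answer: Rational(28548396501, 1688) ≈ 1.6913e+7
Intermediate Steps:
Mul(Add(4286, Pow(Add(4637, -1261), -1)), Add(3888, Function('Q')(Mul(3, -2), 19))) = Mul(Add(4286, Pow(Add(4637, -1261), -1)), Add(3888, 58)) = Mul(Add(4286, Pow(3376, -1)), 3946) = Mul(Add(4286, Rational(1, 3376)), 3946) = Mul(Rational(14469537, 3376), 3946) = Rational(28548396501, 1688)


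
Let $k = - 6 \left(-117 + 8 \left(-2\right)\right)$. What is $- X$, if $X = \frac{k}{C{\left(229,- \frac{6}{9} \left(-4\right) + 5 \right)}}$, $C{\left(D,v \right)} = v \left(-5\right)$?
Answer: $\frac{2394}{115} \approx 20.817$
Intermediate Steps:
$k = 798$ ($k = - 6 \left(-117 - 16\right) = \left(-6\right) \left(-133\right) = 798$)
$C{\left(D,v \right)} = - 5 v$
$X = - \frac{2394}{115}$ ($X = \frac{798}{\left(-5\right) \left(- \frac{6}{9} \left(-4\right) + 5\right)} = \frac{798}{\left(-5\right) \left(\left(-6\right) \frac{1}{9} \left(-4\right) + 5\right)} = \frac{798}{\left(-5\right) \left(\left(- \frac{2}{3}\right) \left(-4\right) + 5\right)} = \frac{798}{\left(-5\right) \left(\frac{8}{3} + 5\right)} = \frac{798}{\left(-5\right) \frac{23}{3}} = \frac{798}{- \frac{115}{3}} = 798 \left(- \frac{3}{115}\right) = - \frac{2394}{115} \approx -20.817$)
$- X = \left(-1\right) \left(- \frac{2394}{115}\right) = \frac{2394}{115}$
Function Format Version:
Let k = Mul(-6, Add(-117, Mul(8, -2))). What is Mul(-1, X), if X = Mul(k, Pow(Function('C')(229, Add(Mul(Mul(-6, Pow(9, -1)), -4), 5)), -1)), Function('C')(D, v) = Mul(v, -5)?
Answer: Rational(2394, 115) ≈ 20.817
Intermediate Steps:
k = 798 (k = Mul(-6, Add(-117, -16)) = Mul(-6, -133) = 798)
Function('C')(D, v) = Mul(-5, v)
X = Rational(-2394, 115) (X = Mul(798, Pow(Mul(-5, Add(Mul(Mul(-6, Pow(9, -1)), -4), 5)), -1)) = Mul(798, Pow(Mul(-5, Add(Mul(Mul(-6, Rational(1, 9)), -4), 5)), -1)) = Mul(798, Pow(Mul(-5, Add(Mul(Rational(-2, 3), -4), 5)), -1)) = Mul(798, Pow(Mul(-5, Add(Rational(8, 3), 5)), -1)) = Mul(798, Pow(Mul(-5, Rational(23, 3)), -1)) = Mul(798, Pow(Rational(-115, 3), -1)) = Mul(798, Rational(-3, 115)) = Rational(-2394, 115) ≈ -20.817)
Mul(-1, X) = Mul(-1, Rational(-2394, 115)) = Rational(2394, 115)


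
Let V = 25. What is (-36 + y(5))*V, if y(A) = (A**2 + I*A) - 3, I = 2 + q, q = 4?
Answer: 400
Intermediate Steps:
I = 6 (I = 2 + 4 = 6)
y(A) = -3 + A**2 + 6*A (y(A) = (A**2 + 6*A) - 3 = -3 + A**2 + 6*A)
(-36 + y(5))*V = (-36 + (-3 + 5**2 + 6*5))*25 = (-36 + (-3 + 25 + 30))*25 = (-36 + 52)*25 = 16*25 = 400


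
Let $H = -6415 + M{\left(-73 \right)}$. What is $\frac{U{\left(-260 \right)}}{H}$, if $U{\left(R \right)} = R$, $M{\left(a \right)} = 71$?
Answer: $\frac{5}{122} \approx 0.040984$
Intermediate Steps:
$H = -6344$ ($H = -6415 + 71 = -6344$)
$\frac{U{\left(-260 \right)}}{H} = - \frac{260}{-6344} = \left(-260\right) \left(- \frac{1}{6344}\right) = \frac{5}{122}$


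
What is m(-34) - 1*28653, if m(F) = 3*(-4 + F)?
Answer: -28767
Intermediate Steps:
m(F) = -12 + 3*F
m(-34) - 1*28653 = (-12 + 3*(-34)) - 1*28653 = (-12 - 102) - 28653 = -114 - 28653 = -28767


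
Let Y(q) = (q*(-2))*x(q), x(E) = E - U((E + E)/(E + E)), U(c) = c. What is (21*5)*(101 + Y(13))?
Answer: -22155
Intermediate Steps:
x(E) = -1 + E (x(E) = E - (E + E)/(E + E) = E - 2*E/(2*E) = E - 2*E*1/(2*E) = E - 1*1 = E - 1 = -1 + E)
Y(q) = -2*q*(-1 + q) (Y(q) = (q*(-2))*(-1 + q) = (-2*q)*(-1 + q) = -2*q*(-1 + q))
(21*5)*(101 + Y(13)) = (21*5)*(101 + 2*13*(1 - 1*13)) = 105*(101 + 2*13*(1 - 13)) = 105*(101 + 2*13*(-12)) = 105*(101 - 312) = 105*(-211) = -22155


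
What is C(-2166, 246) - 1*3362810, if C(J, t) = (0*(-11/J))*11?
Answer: -3362810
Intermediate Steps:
C(J, t) = 0 (C(J, t) = 0*11 = 0)
C(-2166, 246) - 1*3362810 = 0 - 1*3362810 = 0 - 3362810 = -3362810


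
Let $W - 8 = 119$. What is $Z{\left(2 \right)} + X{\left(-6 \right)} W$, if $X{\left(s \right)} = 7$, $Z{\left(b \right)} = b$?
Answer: $891$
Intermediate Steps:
$W = 127$ ($W = 8 + 119 = 127$)
$Z{\left(2 \right)} + X{\left(-6 \right)} W = 2 + 7 \cdot 127 = 2 + 889 = 891$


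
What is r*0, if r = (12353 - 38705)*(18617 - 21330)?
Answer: 0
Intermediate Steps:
r = 71492976 (r = -26352*(-2713) = 71492976)
r*0 = 71492976*0 = 0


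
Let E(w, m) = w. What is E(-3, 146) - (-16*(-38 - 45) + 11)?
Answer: -1342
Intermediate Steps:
E(-3, 146) - (-16*(-38 - 45) + 11) = -3 - (-16*(-38 - 45) + 11) = -3 - (-16*(-83) + 11) = -3 - (1328 + 11) = -3 - 1*1339 = -3 - 1339 = -1342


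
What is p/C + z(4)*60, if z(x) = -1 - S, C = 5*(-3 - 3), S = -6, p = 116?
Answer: 4442/15 ≈ 296.13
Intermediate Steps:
C = -30 (C = 5*(-6) = -30)
z(x) = 5 (z(x) = -1 - 1*(-6) = -1 + 6 = 5)
p/C + z(4)*60 = 116/(-30) + 5*60 = 116*(-1/30) + 300 = -58/15 + 300 = 4442/15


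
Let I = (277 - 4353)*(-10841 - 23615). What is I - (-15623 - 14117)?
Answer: 140472396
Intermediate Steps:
I = 140442656 (I = -4076*(-34456) = 140442656)
I - (-15623 - 14117) = 140442656 - (-15623 - 14117) = 140442656 - 1*(-29740) = 140442656 + 29740 = 140472396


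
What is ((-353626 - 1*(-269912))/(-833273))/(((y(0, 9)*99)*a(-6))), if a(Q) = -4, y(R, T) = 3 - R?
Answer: -41857/494964162 ≈ -8.4566e-5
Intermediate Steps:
((-353626 - 1*(-269912))/(-833273))/(((y(0, 9)*99)*a(-6))) = ((-353626 - 1*(-269912))/(-833273))/((((3 - 1*0)*99)*(-4))) = ((-353626 + 269912)*(-1/833273))/((((3 + 0)*99)*(-4))) = (-83714*(-1/833273))/(((3*99)*(-4))) = 83714/(833273*((297*(-4)))) = (83714/833273)/(-1188) = (83714/833273)*(-1/1188) = -41857/494964162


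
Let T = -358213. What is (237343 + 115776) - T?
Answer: 711332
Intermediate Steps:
(237343 + 115776) - T = (237343 + 115776) - 1*(-358213) = 353119 + 358213 = 711332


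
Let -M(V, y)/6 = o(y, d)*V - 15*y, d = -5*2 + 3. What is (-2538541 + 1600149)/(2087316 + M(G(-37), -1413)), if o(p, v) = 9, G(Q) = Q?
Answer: -117299/245268 ≈ -0.47825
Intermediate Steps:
d = -7 (d = -10 + 3 = -7)
M(V, y) = -54*V + 90*y (M(V, y) = -6*(9*V - 15*y) = -6*(-15*y + 9*V) = -54*V + 90*y)
(-2538541 + 1600149)/(2087316 + M(G(-37), -1413)) = (-2538541 + 1600149)/(2087316 + (-54*(-37) + 90*(-1413))) = -938392/(2087316 + (1998 - 127170)) = -938392/(2087316 - 125172) = -938392/1962144 = -938392*1/1962144 = -117299/245268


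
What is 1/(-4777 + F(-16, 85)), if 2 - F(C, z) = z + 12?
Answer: -1/4872 ≈ -0.00020525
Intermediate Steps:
F(C, z) = -10 - z (F(C, z) = 2 - (z + 12) = 2 - (12 + z) = 2 + (-12 - z) = -10 - z)
1/(-4777 + F(-16, 85)) = 1/(-4777 + (-10 - 1*85)) = 1/(-4777 + (-10 - 85)) = 1/(-4777 - 95) = 1/(-4872) = -1/4872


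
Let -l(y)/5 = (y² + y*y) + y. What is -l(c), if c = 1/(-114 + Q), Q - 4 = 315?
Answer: 207/8405 ≈ 0.024628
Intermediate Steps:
Q = 319 (Q = 4 + 315 = 319)
c = 1/205 (c = 1/(-114 + 319) = 1/205 ≈ 0.0048781)
l(y) = -10*y² - 5*y (l(y) = -5*((y² + y*y) + y) = -5*((y² + y²) + y) = -5*(2*y² + y) = -5*(y + 2*y²) = -10*y² - 5*y)
-l(c) = -(-5)*(1 + 2*(1/205))/205 = -(-5)*(1 + 2/205)/205 = -(-5)*207/(205*205) = -1*(-207/8405) = 207/8405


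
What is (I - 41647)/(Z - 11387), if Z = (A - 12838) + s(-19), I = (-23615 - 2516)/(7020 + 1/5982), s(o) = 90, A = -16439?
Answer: 1749065482369/1703849989934 ≈ 1.0265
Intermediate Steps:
I = -156315642/41993641 (I = -26131/(7020 + 1/5982) = -26131/41993641/5982 = -26131*5982/41993641 = -156315642/41993641 ≈ -3.7224)
Z = -29187 (Z = (-16439 - 12838) + 90 = -29277 + 90 = -29187)
(I - 41647)/(Z - 11387) = (-156315642/41993641 - 41647)/(-29187 - 11387) = -1749065482369/41993641/(-40574) = -1749065482369/41993641*(-1/40574) = 1749065482369/1703849989934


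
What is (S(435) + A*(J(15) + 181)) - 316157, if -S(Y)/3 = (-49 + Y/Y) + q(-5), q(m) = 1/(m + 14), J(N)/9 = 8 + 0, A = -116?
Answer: -1036084/3 ≈ -3.4536e+5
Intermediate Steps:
J(N) = 72 (J(N) = 9*(8 + 0) = 9*8 = 72)
q(m) = 1/(14 + m)
S(Y) = 431/3 (S(Y) = -3*((-49 + Y/Y) + 1/(14 - 5)) = -3*((-49 + 1) + 1/9) = -3*(-48 + ⅑) = -3*(-431/9) = 431/3)
(S(435) + A*(J(15) + 181)) - 316157 = (431/3 - 116*(72 + 181)) - 316157 = (431/3 - 116*253) - 316157 = (431/3 - 29348) - 316157 = -87613/3 - 316157 = -1036084/3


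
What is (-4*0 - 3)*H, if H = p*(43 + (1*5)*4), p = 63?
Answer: -11907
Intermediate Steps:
H = 3969 (H = 63*(43 + (1*5)*4) = 63*(43 + 5*4) = 63*(43 + 20) = 63*63 = 3969)
(-4*0 - 3)*H = (-4*0 - 3)*3969 = (0 - 3)*3969 = -3*3969 = -11907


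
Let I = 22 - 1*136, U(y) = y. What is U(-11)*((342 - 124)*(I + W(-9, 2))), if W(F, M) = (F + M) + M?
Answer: 285362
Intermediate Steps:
I = -114 (I = 22 - 136 = -114)
W(F, M) = F + 2*M
U(-11)*((342 - 124)*(I + W(-9, 2))) = -11*(342 - 124)*(-114 + (-9 + 2*2)) = -2398*(-114 + (-9 + 4)) = -2398*(-114 - 5) = -2398*(-119) = -11*(-25942) = 285362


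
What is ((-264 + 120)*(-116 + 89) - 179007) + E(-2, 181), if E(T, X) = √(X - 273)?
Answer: -175119 + 2*I*√23 ≈ -1.7512e+5 + 9.5917*I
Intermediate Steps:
E(T, X) = √(-273 + X)
((-264 + 120)*(-116 + 89) - 179007) + E(-2, 181) = ((-264 + 120)*(-116 + 89) - 179007) + √(-273 + 181) = (-144*(-27) - 179007) + √(-92) = (3888 - 179007) + 2*I*√23 = -175119 + 2*I*√23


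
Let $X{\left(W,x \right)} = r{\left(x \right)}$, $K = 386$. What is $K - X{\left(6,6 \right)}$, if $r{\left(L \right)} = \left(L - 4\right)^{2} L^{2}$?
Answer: $242$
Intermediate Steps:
$r{\left(L \right)} = L^{2} \left(-4 + L\right)^{2}$ ($r{\left(L \right)} = \left(-4 + L\right)^{2} L^{2} = L^{2} \left(-4 + L\right)^{2}$)
$X{\left(W,x \right)} = x^{2} \left(-4 + x\right)^{2}$
$K - X{\left(6,6 \right)} = 386 - 6^{2} \left(-4 + 6\right)^{2} = 386 - 36 \cdot 2^{2} = 386 - 36 \cdot 4 = 386 - 144 = 242$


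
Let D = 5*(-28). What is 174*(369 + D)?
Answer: 39846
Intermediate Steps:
D = -140
174*(369 + D) = 174*(369 - 140) = 174*229 = 39846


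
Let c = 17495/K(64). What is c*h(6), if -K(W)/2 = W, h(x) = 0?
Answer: 0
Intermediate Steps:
K(W) = -2*W
c = -17495/128 (c = 17495/((-2*64)) = 17495/(-128) = 17495*(-1/128) = -17495/128 ≈ -136.68)
c*h(6) = -17495/128*0 = 0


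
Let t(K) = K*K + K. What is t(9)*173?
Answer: 15570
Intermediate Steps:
t(K) = K + K² (t(K) = K² + K = K + K²)
t(9)*173 = (9*(1 + 9))*173 = (9*10)*173 = 90*173 = 15570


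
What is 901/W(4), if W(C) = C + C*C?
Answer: 901/20 ≈ 45.050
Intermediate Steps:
W(C) = C + C²
901/W(4) = 901/((4*(1 + 4))) = 901/((4*5)) = 901/20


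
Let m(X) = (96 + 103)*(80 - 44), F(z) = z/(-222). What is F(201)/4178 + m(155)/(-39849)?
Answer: -19978181/110992748 ≈ -0.18000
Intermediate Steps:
F(z) = -z/222 (F(z) = z*(-1/222) = -z/222)
m(X) = 7164 (m(X) = 199*36 = 7164)
F(201)/4178 + m(155)/(-39849) = -1/222*201/4178 + 7164/(-39849) = -67/74*1/4178 + 7164*(-1/39849) = -67/309172 - 2388/13283 = -19978181/110992748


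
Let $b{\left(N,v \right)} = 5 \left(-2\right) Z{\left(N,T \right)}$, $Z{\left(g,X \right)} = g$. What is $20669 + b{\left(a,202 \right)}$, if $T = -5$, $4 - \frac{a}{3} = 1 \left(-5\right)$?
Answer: $20399$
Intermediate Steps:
$a = 27$ ($a = 12 - 3 \cdot 1 \left(-5\right) = 12 - -15 = 12 + 15 = 27$)
$b{\left(N,v \right)} = - 10 N$ ($b{\left(N,v \right)} = 5 \left(-2\right) N = - 10 N$)
$20669 + b{\left(a,202 \right)} = 20669 - 270 = 20399$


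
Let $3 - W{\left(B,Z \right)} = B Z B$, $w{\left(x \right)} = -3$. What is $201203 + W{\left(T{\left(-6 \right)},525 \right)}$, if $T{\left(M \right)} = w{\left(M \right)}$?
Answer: $196481$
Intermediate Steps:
$T{\left(M \right)} = -3$
$W{\left(B,Z \right)} = 3 - Z B^{2}$ ($W{\left(B,Z \right)} = 3 - B Z B = 3 - Z B^{2}$)
$201203 + W{\left(T{\left(-6 \right)},525 \right)} = 201203 + \left(3 - 525 \left(-3\right)^{2}\right) = 201203 + \left(3 - 525 \cdot 9\right) = 201203 + \left(3 - 4725\right) = 201203 - 4722 = 196481$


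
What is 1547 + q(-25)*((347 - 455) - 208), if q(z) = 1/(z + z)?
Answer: 38833/25 ≈ 1553.3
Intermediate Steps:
q(z) = 1/(2*z)
1547 + q(-25)*((347 - 455) - 208) = 1547 + ((1/2)/(-25))*((347 - 455) - 208) = 1547 + ((1/2)*(-1/25))*(-108 - 208) = 1547 - 1/50*(-316) = 1547 + 158/25 = 38833/25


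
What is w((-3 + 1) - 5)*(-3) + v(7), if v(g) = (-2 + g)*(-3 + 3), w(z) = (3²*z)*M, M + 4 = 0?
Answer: -756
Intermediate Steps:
M = -4 (M = -4 + 0 = -4)
w(z) = -36*z (w(z) = (3²*z)*(-4) = (9*z)*(-4) = -36*z)
v(g) = 0 (v(g) = (-2 + g)*0 = 0)
w((-3 + 1) - 5)*(-3) + v(7) = -36*((-3 + 1) - 5)*(-3) + 0 = -36*(-2 - 5)*(-3) + 0 = -36*(-7)*(-3) + 0 = 252*(-3) + 0 = -756 + 0 = -756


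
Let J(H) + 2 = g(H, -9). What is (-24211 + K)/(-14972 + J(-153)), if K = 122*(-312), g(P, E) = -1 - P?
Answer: 62275/14822 ≈ 4.2015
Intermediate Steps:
J(H) = -3 - H (J(H) = -2 + (-1 - H) = -3 - H)
K = -38064
(-24211 + K)/(-14972 + J(-153)) = (-24211 - 38064)/(-14972 + (-3 - 1*(-153))) = -62275/(-14972 + (-3 + 153)) = -62275/(-14972 + 150) = -62275/(-14822) = -62275*(-1/14822) = 62275/14822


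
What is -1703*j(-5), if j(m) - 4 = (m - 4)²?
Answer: -144755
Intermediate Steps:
j(m) = 4 + (-4 + m)² (j(m) = 4 + (m - 4)² = 4 + (-4 + m)²)
-1703*j(-5) = -1703*(4 + (-4 - 5)²) = -1703*(4 + (-9)²) = -1703*(4 + 81) = -1703*85 = -144755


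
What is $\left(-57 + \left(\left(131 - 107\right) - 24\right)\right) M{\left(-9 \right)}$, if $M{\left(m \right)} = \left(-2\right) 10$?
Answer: $1140$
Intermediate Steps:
$M{\left(m \right)} = -20$
$\left(-57 + \left(\left(131 - 107\right) - 24\right)\right) M{\left(-9 \right)} = \left(-57 + \left(\left(131 - 107\right) - 24\right)\right) \left(-20\right) = \left(-57 + \left(24 - 24\right)\right) \left(-20\right) = \left(-57 + 0\right) \left(-20\right) = \left(-57\right) \left(-20\right) = 1140$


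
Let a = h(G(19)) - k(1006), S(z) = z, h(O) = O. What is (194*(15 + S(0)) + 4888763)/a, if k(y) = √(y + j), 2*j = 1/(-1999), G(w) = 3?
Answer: -58670725962/3986005 - 112508479*√30396794/3986005 ≈ -1.7034e+5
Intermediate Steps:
j = -1/3998 (j = (½)/(-1999) = (½)*(-1/1999) = -1/3998 ≈ -0.00025012)
k(y) = √(-1/3998 + y) (k(y) = √(y - 1/3998) = √(-1/3998 + y))
a = 3 - 23*√30396794/3998 (a = 3 - √(-3998 + 15984004*1006)/3998 = 3 - √(-3998 + 16079908024)/3998 = 3 - √16079904026/3998 = 3 - 23*√30396794/3998 ≈ -28.717)
(194*(15 + S(0)) + 4888763)/a = (194*(15 + 0) + 4888763)/(3 - 23*√30396794/3998) = (194*15 + 4888763)/(3 - 23*√30396794/3998) = (2910 + 4888763)/(3 - 23*√30396794/3998) = 4891673/(3 - 23*√30396794/3998)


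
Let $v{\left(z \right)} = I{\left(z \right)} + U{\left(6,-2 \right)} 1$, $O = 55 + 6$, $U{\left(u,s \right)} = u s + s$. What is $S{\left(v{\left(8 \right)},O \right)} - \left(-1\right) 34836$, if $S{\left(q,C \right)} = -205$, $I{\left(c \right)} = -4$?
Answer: $34631$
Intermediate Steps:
$U{\left(u,s \right)} = s + s u$ ($U{\left(u,s \right)} = s u + s = s + s u$)
$O = 61$
$v{\left(z \right)} = -18$ ($v{\left(z \right)} = -4 + - 2 \left(1 + 6\right) 1 = -4 + \left(-2\right) 7 \cdot 1 = -4 - 14 = -18$)
$S{\left(v{\left(8 \right)},O \right)} - \left(-1\right) 34836 = -205 - \left(-1\right) 34836 = -205 - -34836 = -205 + 34836 = 34631$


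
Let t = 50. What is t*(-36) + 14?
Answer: -1786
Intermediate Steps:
t*(-36) + 14 = 50*(-36) + 14 = -1800 + 14 = -1786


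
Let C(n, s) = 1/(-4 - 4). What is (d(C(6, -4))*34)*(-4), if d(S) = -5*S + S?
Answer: -68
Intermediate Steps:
C(n, s) = -⅛ (C(n, s) = 1/(-8) = -⅛)
d(S) = -4*S
(d(C(6, -4))*34)*(-4) = (-4*(-⅛)*34)*(-4) = ((½)*34)*(-4) = 17*(-4) = -68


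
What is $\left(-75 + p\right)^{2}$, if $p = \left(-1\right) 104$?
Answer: $32041$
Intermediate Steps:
$p = -104$
$\left(-75 + p\right)^{2} = \left(-75 - 104\right)^{2} = \left(-179\right)^{2} = 32041$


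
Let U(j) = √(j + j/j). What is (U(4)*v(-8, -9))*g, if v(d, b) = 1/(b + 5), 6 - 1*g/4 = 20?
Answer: 14*√5 ≈ 31.305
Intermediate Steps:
g = -56 (g = 24 - 4*20 = 24 - 80 = -56)
v(d, b) = 1/(5 + b)
U(j) = √(1 + j) (U(j) = √(j + 1) = √(1 + j))
(U(4)*v(-8, -9))*g = (√(1 + 4)/(5 - 9))*(-56) = (√5/(-4))*(-56) = (√5*(-¼))*(-56) = -√5/4*(-56) = 14*√5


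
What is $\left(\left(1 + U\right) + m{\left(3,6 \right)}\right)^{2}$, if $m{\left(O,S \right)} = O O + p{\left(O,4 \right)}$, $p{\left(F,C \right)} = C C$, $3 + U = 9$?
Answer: $1024$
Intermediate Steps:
$U = 6$ ($U = -3 + 9 = 6$)
$p{\left(F,C \right)} = C^{2}$
$m{\left(O,S \right)} = 16 + O^{2}$ ($m{\left(O,S \right)} = O O + 4^{2} = O^{2} + 16 = 16 + O^{2}$)
$\left(\left(1 + U\right) + m{\left(3,6 \right)}\right)^{2} = \left(\left(1 + 6\right) + \left(16 + 3^{2}\right)\right)^{2} = \left(7 + \left(16 + 9\right)\right)^{2} = \left(7 + 25\right)^{2} = 32^{2} = 1024$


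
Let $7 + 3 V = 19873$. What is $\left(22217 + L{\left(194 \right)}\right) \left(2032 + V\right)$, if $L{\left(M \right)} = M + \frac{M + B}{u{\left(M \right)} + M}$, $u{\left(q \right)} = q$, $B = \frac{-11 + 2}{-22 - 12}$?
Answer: $\frac{1279288441059}{6596} \approx 1.9395 \cdot 10^{8}$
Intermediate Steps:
$V = 6622$ ($V = - \frac{7}{3} + \frac{1}{3} \cdot 19873 = - \frac{7}{3} + \frac{19873}{3} = 6622$)
$B = \frac{9}{34}$ ($B = - \frac{9}{-34} = \left(-9\right) \left(- \frac{1}{34}\right) = \frac{9}{34} \approx 0.26471$)
$L{\left(M \right)} = M + \frac{\frac{9}{34} + M}{2 M}$ ($L{\left(M \right)} = M + \frac{M + \frac{9}{34}}{M + M} = M + \frac{\frac{9}{34} + M}{2 M}$)
$\left(22217 + L{\left(194 \right)}\right) \left(2032 + V\right) = \left(22217 + \left(\frac{1}{2} + 194 + \frac{9}{68 \cdot 194}\right)\right) \left(2032 + 6622\right) = \left(22217 + \left(\frac{1}{2} + 194 + \frac{9}{68} \cdot \frac{1}{194}\right)\right) 8654 = \left(22217 + \left(\frac{1}{2} + 194 + \frac{9}{13192}\right)\right) 8654 = \left(22217 + \frac{2565853}{13192}\right) 8654 = \frac{295652517}{13192} \cdot 8654 = \frac{1279288441059}{6596}$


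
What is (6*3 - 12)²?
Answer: 36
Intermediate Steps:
(6*3 - 12)² = (18 - 12)² = 6² = 36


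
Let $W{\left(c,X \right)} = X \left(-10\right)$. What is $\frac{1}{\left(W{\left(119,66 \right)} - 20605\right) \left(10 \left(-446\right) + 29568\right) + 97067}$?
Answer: $- \frac{1}{533824553} \approx -1.8733 \cdot 10^{-9}$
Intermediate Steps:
$W{\left(c,X \right)} = - 10 X$
$\frac{1}{\left(W{\left(119,66 \right)} - 20605\right) \left(10 \left(-446\right) + 29568\right) + 97067} = \frac{1}{\left(\left(-10\right) 66 - 20605\right) \left(10 \left(-446\right) + 29568\right) + 97067} = \frac{1}{\left(-660 - 20605\right) \left(-4460 + 29568\right) + 97067} = \frac{1}{\left(-21265\right) 25108 + 97067} = \frac{1}{-533921620 + 97067} = \frac{1}{-533824553} = - \frac{1}{533824553}$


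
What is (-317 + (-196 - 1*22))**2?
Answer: 286225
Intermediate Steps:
(-317 + (-196 - 1*22))**2 = (-317 + (-196 - 22))**2 = (-317 - 218)**2 = (-535)**2 = 286225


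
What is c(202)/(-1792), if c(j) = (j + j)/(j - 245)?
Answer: 101/19264 ≈ 0.0052429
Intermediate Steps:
c(j) = 2*j/(-245 + j) (c(j) = (2*j)/(-245 + j) = 2*j/(-245 + j))
c(202)/(-1792) = (2*202/(-245 + 202))/(-1792) = (2*202/(-43))*(-1/1792) = (2*202*(-1/43))*(-1/1792) = -404/43*(-1/1792) = 101/19264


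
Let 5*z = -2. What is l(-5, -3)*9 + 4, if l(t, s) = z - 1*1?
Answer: -43/5 ≈ -8.6000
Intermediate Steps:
z = -⅖ (z = (⅕)*(-2) = -⅖ ≈ -0.40000)
l(t, s) = -7/5 (l(t, s) = -⅖ - 1*1 = -⅖ - 1 = -7/5)
l(-5, -3)*9 + 4 = -7/5*9 + 4 = -63/5 + 4 = -43/5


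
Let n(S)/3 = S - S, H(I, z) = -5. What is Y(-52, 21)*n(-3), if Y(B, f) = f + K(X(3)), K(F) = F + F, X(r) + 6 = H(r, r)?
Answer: 0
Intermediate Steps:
X(r) = -11 (X(r) = -6 - 5 = -11)
n(S) = 0 (n(S) = 3*(S - S) = 3*0 = 0)
K(F) = 2*F
Y(B, f) = -22 + f (Y(B, f) = f + 2*(-11) = f - 22 = -22 + f)
Y(-52, 21)*n(-3) = (-22 + 21)*0 = -1*0 = 0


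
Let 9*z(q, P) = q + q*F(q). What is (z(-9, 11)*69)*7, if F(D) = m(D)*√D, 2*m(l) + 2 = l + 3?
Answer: -483 + 5796*I ≈ -483.0 + 5796.0*I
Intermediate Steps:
m(l) = ½ + l/2 (m(l) = -1 + (l + 3)/2 = -1 + (3 + l)/2 = -1 + (3/2 + l/2) = ½ + l/2)
F(D) = √D*(½ + D/2) (F(D) = (½ + D/2)*√D = √D*(½ + D/2))
z(q, P) = q/9 + q^(3/2)*(1 + q)/18 (z(q, P) = (q + q*(√q*(1 + q)/2))/9 = (q + q^(3/2)*(1 + q)/2)/9 = q/9 + q^(3/2)*(1 + q)/18)
(z(-9, 11)*69)*7 = (((1/18)*(-9)*(2 + √(-9)*(1 - 9)))*69)*7 = (((1/18)*(-9)*(2 + (3*I)*(-8)))*69)*7 = (((1/18)*(-9)*(2 - 24*I))*69)*7 = ((-1 + 12*I)*69)*7 = (-69 + 828*I)*7 = -483 + 5796*I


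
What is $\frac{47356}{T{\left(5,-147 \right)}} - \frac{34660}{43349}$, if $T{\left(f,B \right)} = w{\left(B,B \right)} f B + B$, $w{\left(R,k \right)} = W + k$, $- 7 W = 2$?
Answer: $- \frac{423547009}{1171593423} \approx -0.36151$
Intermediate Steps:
$W = - \frac{2}{7}$ ($W = \left(- \frac{1}{7}\right) 2 = - \frac{2}{7} \approx -0.28571$)
$w{\left(R,k \right)} = - \frac{2}{7} + k$
$T{\left(f,B \right)} = B + B f \left(- \frac{2}{7} + B\right)$ ($T{\left(f,B \right)} = \left(- \frac{2}{7} + B\right) f B + B = f \left(- \frac{2}{7} + B\right) B + B = B f \left(- \frac{2}{7} + B\right) + B = B + B f \left(- \frac{2}{7} + B\right)$)
$\frac{47356}{T{\left(5,-147 \right)}} - \frac{34660}{43349} = \frac{47356}{\frac{1}{7} \left(-147\right) \left(7 + 5 \left(-2 + 7 \left(-147\right)\right)\right)} - \frac{34660}{43349} = \frac{47356}{\frac{1}{7} \left(-147\right) \left(7 + 5 \left(-2 - 1029\right)\right)} - \frac{34660}{43349} = \frac{47356}{\frac{1}{7} \left(-147\right) \left(7 + 5 \left(-1031\right)\right)} - \frac{34660}{43349} = \frac{47356}{\frac{1}{7} \left(-147\right) \left(7 - 5155\right)} - \frac{34660}{43349} = \frac{47356}{\frac{1}{7} \left(-147\right) \left(-5148\right)} - \frac{34660}{43349} = \frac{47356}{108108} - \frac{34660}{43349} = 47356 \cdot \frac{1}{108108} - \frac{34660}{43349} = \frac{11839}{27027} - \frac{34660}{43349} = - \frac{423547009}{1171593423}$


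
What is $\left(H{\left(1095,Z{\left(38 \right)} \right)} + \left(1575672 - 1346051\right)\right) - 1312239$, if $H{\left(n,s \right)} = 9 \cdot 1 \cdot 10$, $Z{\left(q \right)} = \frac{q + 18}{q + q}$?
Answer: $-1082528$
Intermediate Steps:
$Z{\left(q \right)} = \frac{18 + q}{2 q}$
$H{\left(n,s \right)} = 90$ ($H{\left(n,s \right)} = 9 \cdot 10 = 90$)
$\left(H{\left(1095,Z{\left(38 \right)} \right)} + \left(1575672 - 1346051\right)\right) - 1312239 = \left(90 + \left(1575672 - 1346051\right)\right) - 1312239 = \left(90 + 229621\right) - 1312239 = 229711 - 1312239 = -1082528$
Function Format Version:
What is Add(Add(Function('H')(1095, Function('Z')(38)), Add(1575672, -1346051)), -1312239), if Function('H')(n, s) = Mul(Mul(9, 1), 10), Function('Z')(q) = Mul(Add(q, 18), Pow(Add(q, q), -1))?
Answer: -1082528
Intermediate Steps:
Function('Z')(q) = Mul(Rational(1, 2), Pow(q, -1), Add(18, q)) (Function('Z')(q) = Mul(Add(18, q), Pow(Mul(2, q), -1)) = Mul(Add(18, q), Mul(Rational(1, 2), Pow(q, -1))) = Mul(Rational(1, 2), Pow(q, -1), Add(18, q)))
Function('H')(n, s) = 90 (Function('H')(n, s) = Mul(9, 10) = 90)
Add(Add(Function('H')(1095, Function('Z')(38)), Add(1575672, -1346051)), -1312239) = Add(Add(90, Add(1575672, -1346051)), -1312239) = Add(Add(90, 229621), -1312239) = Add(229711, -1312239) = -1082528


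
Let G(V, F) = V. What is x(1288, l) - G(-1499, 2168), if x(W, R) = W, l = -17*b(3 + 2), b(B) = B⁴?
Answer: 2787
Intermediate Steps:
l = -10625 (l = -17*(3 + 2)⁴ = -17*5⁴ = -17*625 = -10625)
x(1288, l) - G(-1499, 2168) = 1288 - 1*(-1499) = 1288 + 1499 = 2787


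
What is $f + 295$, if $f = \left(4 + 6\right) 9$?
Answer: $385$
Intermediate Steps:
$f = 90$ ($f = 10 \cdot 9 = 90$)
$f + 295 = 90 + 295 = 385$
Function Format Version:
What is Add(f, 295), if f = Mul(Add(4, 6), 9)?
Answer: 385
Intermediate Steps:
f = 90 (f = Mul(10, 9) = 90)
Add(f, 295) = Add(90, 295) = 385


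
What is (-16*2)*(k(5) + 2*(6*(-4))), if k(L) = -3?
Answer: 1632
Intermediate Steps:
(-16*2)*(k(5) + 2*(6*(-4))) = (-16*2)*(-3 + 2*(6*(-4))) = -32*(-3 + 2*(-24)) = -32*(-3 - 48) = -32*(-51) = 1632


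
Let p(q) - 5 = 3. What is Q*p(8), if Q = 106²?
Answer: 89888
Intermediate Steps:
Q = 11236
p(q) = 8 (p(q) = 5 + 3 = 8)
Q*p(8) = 11236*8 = 89888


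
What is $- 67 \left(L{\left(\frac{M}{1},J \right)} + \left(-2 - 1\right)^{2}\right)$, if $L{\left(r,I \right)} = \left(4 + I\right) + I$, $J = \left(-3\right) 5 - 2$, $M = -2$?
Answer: $1407$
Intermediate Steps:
$J = -17$ ($J = -15 - 2 = -17$)
$L{\left(r,I \right)} = 4 + 2 I$
$- 67 \left(L{\left(\frac{M}{1},J \right)} + \left(-2 - 1\right)^{2}\right) = - 67 \left(\left(4 + 2 \left(-17\right)\right) + \left(-2 - 1\right)^{2}\right) = - 67 \left(\left(4 - 34\right) + \left(-3\right)^{2}\right) = - 67 \left(-30 + 9\right) = \left(-67\right) \left(-21\right) = 1407$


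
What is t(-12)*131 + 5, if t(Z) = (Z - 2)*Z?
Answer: 22013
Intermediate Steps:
t(Z) = Z*(-2 + Z) (t(Z) = (-2 + Z)*Z = Z*(-2 + Z))
t(-12)*131 + 5 = -12*(-2 - 12)*131 + 5 = -12*(-14)*131 + 5 = 168*131 + 5 = 22008 + 5 = 22013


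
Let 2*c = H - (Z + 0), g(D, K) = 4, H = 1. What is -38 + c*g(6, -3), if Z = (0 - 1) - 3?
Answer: -28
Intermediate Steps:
Z = -4 (Z = -1 - 3 = -4)
c = 5/2 (c = (1 - (-4 + 0))/2 = (1 - 1*(-4))/2 = (1 + 4)/2 = (½)*5 = 5/2 ≈ 2.5000)
-38 + c*g(6, -3) = -38 + (5/2)*4 = -38 + 10 = -28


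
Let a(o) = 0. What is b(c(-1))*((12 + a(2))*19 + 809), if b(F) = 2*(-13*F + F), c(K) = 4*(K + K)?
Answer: 199104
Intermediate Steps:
c(K) = 8*K (c(K) = 4*(2*K) = 8*K)
b(F) = -24*F (b(F) = 2*(-12*F) = -24*F)
b(c(-1))*((12 + a(2))*19 + 809) = (-192*(-1))*((12 + 0)*19 + 809) = (-24*(-8))*(12*19 + 809) = 192*(228 + 809) = 192*1037 = 199104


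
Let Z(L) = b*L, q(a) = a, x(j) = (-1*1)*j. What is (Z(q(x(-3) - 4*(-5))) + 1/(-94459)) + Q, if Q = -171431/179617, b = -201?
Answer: -78452055684915/16966442203 ≈ -4624.0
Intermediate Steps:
x(j) = -j
Q = -171431/179617 (Q = -171431*1/179617 = -171431/179617 ≈ -0.95442)
Z(L) = -201*L
(Z(q(x(-3) - 4*(-5))) + 1/(-94459)) + Q = (-201*(-1*(-3) - 4*(-5)) + 1/(-94459)) - 171431/179617 = (-201*(3 + 20) - 1/94459) - 171431/179617 = (-201*23 - 1/94459) - 171431/179617 = (-4623 - 1/94459) - 171431/179617 = -436683958/94459 - 171431/179617 = -78452055684915/16966442203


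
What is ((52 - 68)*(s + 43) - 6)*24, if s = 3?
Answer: -17808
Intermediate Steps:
((52 - 68)*(s + 43) - 6)*24 = ((52 - 68)*(3 + 43) - 6)*24 = (-16*46 - 6)*24 = (-736 - 6)*24 = -742*24 = -17808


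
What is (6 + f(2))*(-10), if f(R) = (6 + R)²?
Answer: -700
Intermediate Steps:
(6 + f(2))*(-10) = (6 + (6 + 2)²)*(-10) = (6 + 8²)*(-10) = (6 + 64)*(-10) = 70*(-10) = -700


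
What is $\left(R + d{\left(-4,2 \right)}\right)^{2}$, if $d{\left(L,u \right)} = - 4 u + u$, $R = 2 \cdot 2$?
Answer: $4$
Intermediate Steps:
$R = 4$
$d{\left(L,u \right)} = - 3 u$
$\left(R + d{\left(-4,2 \right)}\right)^{2} = \left(4 - 6\right)^{2} = \left(-2\right)^{2} = 4$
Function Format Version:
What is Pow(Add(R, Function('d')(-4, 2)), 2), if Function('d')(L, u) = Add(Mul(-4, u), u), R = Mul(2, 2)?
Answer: 4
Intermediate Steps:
R = 4
Function('d')(L, u) = Mul(-3, u)
Pow(Add(R, Function('d')(-4, 2)), 2) = Pow(Add(4, Mul(-3, 2)), 2) = Pow(Add(4, -6), 2) = Pow(-2, 2) = 4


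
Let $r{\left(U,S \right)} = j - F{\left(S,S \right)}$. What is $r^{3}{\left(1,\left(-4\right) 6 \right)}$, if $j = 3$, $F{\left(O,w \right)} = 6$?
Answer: $-27$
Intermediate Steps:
$r{\left(U,S \right)} = -3$ ($r{\left(U,S \right)} = 3 - 6 = -3$)
$r^{3}{\left(1,\left(-4\right) 6 \right)} = \left(-3\right)^{3} = -27$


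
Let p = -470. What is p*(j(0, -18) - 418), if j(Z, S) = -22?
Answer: 206800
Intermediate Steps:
p*(j(0, -18) - 418) = -470*(-22 - 418) = -470*(-440) = 206800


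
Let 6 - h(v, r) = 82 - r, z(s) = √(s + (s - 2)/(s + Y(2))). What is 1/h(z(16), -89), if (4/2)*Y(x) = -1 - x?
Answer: -1/165 ≈ -0.0060606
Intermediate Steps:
Y(x) = -½ - x/2 (Y(x) = (-1 - x)/2 = -½ - x/2)
z(s) = √(s + (-2 + s)/(-3/2 + s)) (z(s) = √(s + (s - 2)/(s + (-½ - ½*2))) = √(s + (-2 + s)/(s + (-½ - 1))) = √(s + (-2 + s)/(s - 3/2)) = √(s + (-2 + s)/(-3/2 + s)))
h(v, r) = -76 + r (h(v, r) = 6 - (82 - r) = 6 + (-82 + r) = -76 + r)
1/h(z(16), -89) = 1/(-76 - 89) = 1/(-165) = -1/165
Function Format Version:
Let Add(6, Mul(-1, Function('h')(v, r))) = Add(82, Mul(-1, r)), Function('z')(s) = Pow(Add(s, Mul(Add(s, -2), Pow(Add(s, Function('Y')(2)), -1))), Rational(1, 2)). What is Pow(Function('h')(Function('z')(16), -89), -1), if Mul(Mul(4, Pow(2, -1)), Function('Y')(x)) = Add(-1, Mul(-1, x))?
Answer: Rational(-1, 165) ≈ -0.0060606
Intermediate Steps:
Function('Y')(x) = Add(Rational(-1, 2), Mul(Rational(-1, 2), x)) (Function('Y')(x) = Mul(Rational(1, 2), Add(-1, Mul(-1, x))) = Add(Rational(-1, 2), Mul(Rational(-1, 2), x)))
Function('z')(s) = Pow(Add(s, Mul(Pow(Add(Rational(-3, 2), s), -1), Add(-2, s))), Rational(1, 2)) (Function('z')(s) = Pow(Add(s, Mul(Add(s, -2), Pow(Add(s, Add(Rational(-1, 2), Mul(Rational(-1, 2), 2))), -1))), Rational(1, 2)) = Pow(Add(s, Mul(Add(-2, s), Pow(Add(s, Add(Rational(-1, 2), -1)), -1))), Rational(1, 2)) = Pow(Add(s, Mul(Add(-2, s), Pow(Add(s, Rational(-3, 2)), -1))), Rational(1, 2)) = Pow(Add(s, Mul(Add(-2, s), Pow(Add(Rational(-3, 2), s), -1))), Rational(1, 2)) = Pow(Add(s, Mul(Pow(Add(Rational(-3, 2), s), -1), Add(-2, s))), Rational(1, 2)))
Function('h')(v, r) = Add(-76, r) (Function('h')(v, r) = Add(6, Mul(-1, Add(82, Mul(-1, r)))) = Add(6, Add(-82, r)) = Add(-76, r))
Pow(Function('h')(Function('z')(16), -89), -1) = Pow(Add(-76, -89), -1) = Pow(-165, -1) = Rational(-1, 165)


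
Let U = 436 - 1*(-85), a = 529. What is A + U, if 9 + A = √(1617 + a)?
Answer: 512 + √2146 ≈ 558.33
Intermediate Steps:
U = 521 (U = 436 + 85 = 521)
A = -9 + √2146 (A = -9 + √(1617 + 529) = -9 + √2146 ≈ 37.325)
A + U = (-9 + √2146) + 521 = 512 + √2146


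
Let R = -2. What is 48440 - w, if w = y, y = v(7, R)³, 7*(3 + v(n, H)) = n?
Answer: 48448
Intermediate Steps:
v(n, H) = -3 + n/7
y = -8 (y = (-3 + (⅐)*7)³ = (-3 + 1)³ = (-2)³ = -8)
w = -8
48440 - w = 48440 - 1*(-8) = 48440 + 8 = 48448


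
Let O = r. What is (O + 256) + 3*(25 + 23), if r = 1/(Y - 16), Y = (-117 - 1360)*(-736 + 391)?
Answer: 203819601/509549 ≈ 400.00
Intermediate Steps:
Y = 509565 (Y = -1477*(-345) = 509565)
r = 1/509549 (r = 1/(509565 - 16) = 1/509549 ≈ 1.9625e-6)
O = 1/509549 ≈ 1.9625e-6
(O + 256) + 3*(25 + 23) = (1/509549 + 256) + 3*(25 + 23) = 130444545/509549 + 3*48 = 130444545/509549 + 144 = 203819601/509549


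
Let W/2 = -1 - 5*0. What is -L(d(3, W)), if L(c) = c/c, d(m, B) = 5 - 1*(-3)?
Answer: -1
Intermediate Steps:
W = -2 (W = 2*(-1 - 5*0) = 2*(-1 + 0) = 2*(-1) = -2)
d(m, B) = 8 (d(m, B) = 5 + 3 = 8)
L(c) = 1
-L(d(3, W)) = -1*1 = -1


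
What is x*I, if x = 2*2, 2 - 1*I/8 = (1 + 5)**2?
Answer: -1088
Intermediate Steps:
I = -272 (I = 16 - 8*(1 + 5)**2 = 16 - 8*6**2 = 16 - 8*36 = 16 - 288 = -272)
x = 4
x*I = 4*(-272) = -1088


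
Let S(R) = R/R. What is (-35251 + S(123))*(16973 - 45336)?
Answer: 999795750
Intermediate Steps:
S(R) = 1
(-35251 + S(123))*(16973 - 45336) = (-35251 + 1)*(16973 - 45336) = -35250*(-28363) = 999795750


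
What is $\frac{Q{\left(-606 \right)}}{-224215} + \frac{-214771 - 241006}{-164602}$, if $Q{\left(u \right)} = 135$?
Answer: $\frac{20433963757}{7381247486} \approx 2.7684$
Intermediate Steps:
$\frac{Q{\left(-606 \right)}}{-224215} + \frac{-214771 - 241006}{-164602} = \frac{135}{-224215} + \frac{-214771 - 241006}{-164602} = 135 \left(- \frac{1}{224215}\right) + \left(-214771 - 241006\right) \left(- \frac{1}{164602}\right) = - \frac{27}{44843} - - \frac{455777}{164602} = - \frac{27}{44843} + \frac{455777}{164602} = \frac{20433963757}{7381247486}$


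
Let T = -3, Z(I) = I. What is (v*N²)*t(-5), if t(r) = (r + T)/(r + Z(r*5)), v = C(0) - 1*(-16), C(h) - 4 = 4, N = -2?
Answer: 128/5 ≈ 25.600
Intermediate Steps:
C(h) = 8 (C(h) = 4 + 4 = 8)
v = 24 (v = 8 - 1*(-16) = 8 + 16 = 24)
t(r) = (-3 + r)/(6*r) (t(r) = (r - 3)/(r + r*5) = (-3 + r)/(r + 5*r) = (-3 + r)/((6*r)) = (-3 + r)*(1/(6*r)) = (-3 + r)/(6*r))
(v*N²)*t(-5) = (24*(-2)²)*((⅙)*(-3 - 5)/(-5)) = (24*4)*((⅙)*(-⅕)*(-8)) = 96*(4/15) = 128/5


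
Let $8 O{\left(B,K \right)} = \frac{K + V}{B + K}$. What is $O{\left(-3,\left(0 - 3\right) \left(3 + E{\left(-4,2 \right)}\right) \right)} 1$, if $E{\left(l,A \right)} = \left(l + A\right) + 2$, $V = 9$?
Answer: $0$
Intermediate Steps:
$E{\left(l,A \right)} = 2 + A + l$ ($E{\left(l,A \right)} = \left(A + l\right) + 2 = 2 + A + l$)
$O{\left(B,K \right)} = \frac{9 + K}{8 \left(B + K\right)}$ ($O{\left(B,K \right)} = \frac{\left(K + 9\right) \frac{1}{B + K}}{8} = \frac{\left(9 + K\right) \frac{1}{B + K}}{8} = \frac{\frac{1}{B + K} \left(9 + K\right)}{8} = \frac{9 + K}{8 \left(B + K\right)}$)
$O{\left(-3,\left(0 - 3\right) \left(3 + E{\left(-4,2 \right)}\right) \right)} 1 = \frac{9 + \left(0 - 3\right) \left(3 + \left(2 + 2 - 4\right)\right)}{8 \left(-3 + \left(0 - 3\right) \left(3 + \left(2 + 2 - 4\right)\right)\right)} 1 = \frac{9 - 3 \left(3 + 0\right)}{8 \left(-3 - 3 \left(3 + 0\right)\right)} 1 = \frac{9 - 9}{8 \left(-3 - 9\right)} 1 = \frac{1}{8} \frac{1}{-12} \cdot 0 \cdot 1 = \frac{1}{8} \left(- \frac{1}{12}\right) 0 \cdot 1 = 0 \cdot 1 = 0$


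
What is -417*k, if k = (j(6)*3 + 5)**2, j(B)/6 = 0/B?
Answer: -10425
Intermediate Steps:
j(B) = 0 (j(B) = 6*(0/B) = 6*0 = 0)
k = 25 (k = (0*3 + 5)**2 = (0 + 5)**2 = 5**2 = 25)
-417*k = -417*25 = -10425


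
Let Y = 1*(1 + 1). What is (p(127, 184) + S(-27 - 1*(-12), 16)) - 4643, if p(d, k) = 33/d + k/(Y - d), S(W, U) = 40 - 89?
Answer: -74504743/15875 ≈ -4693.2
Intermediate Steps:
S(W, U) = -49
Y = 2 (Y = 1*2 = 2)
p(d, k) = 33/d + k/(2 - d)
(p(127, 184) + S(-27 - 1*(-12), 16)) - 4643 = ((-66 + 33*127 - 1*127*184)/(127*(-2 + 127)) - 49) - 4643 = ((1/127)*(-66 + 4191 - 23368)/125 - 49) - 4643 = ((1/127)*(1/125)*(-19243) - 49) - 4643 = (-19243/15875 - 49) - 4643 = -797118/15875 - 4643 = -74504743/15875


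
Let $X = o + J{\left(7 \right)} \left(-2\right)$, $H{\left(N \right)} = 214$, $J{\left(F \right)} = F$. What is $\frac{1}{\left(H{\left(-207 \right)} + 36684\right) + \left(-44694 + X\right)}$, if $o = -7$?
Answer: $- \frac{1}{7817} \approx -0.00012793$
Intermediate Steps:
$X = -21$ ($X = -7 + 7 \left(-2\right) = -7 - 14 = -21$)
$\frac{1}{\left(H{\left(-207 \right)} + 36684\right) + \left(-44694 + X\right)} = \frac{1}{\left(214 + 36684\right) - 44715} = \frac{1}{36898 - 44715} = \frac{1}{-7817} = - \frac{1}{7817}$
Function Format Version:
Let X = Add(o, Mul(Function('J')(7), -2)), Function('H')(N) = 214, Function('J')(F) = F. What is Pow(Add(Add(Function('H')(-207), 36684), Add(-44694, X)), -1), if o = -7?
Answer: Rational(-1, 7817) ≈ -0.00012793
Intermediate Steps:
X = -21 (X = Add(-7, Mul(7, -2)) = Add(-7, -14) = -21)
Pow(Add(Add(Function('H')(-207), 36684), Add(-44694, X)), -1) = Pow(Add(Add(214, 36684), Add(-44694, -21)), -1) = Pow(Add(36898, -44715), -1) = Pow(-7817, -1) = Rational(-1, 7817)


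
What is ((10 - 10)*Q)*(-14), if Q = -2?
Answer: 0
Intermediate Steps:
((10 - 10)*Q)*(-14) = ((10 - 10)*(-2))*(-14) = (0*(-2))*(-14) = 0*(-14) = 0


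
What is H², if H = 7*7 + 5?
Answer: 2916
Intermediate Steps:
H = 54 (H = 49 + 5 = 54)
H² = 54² = 2916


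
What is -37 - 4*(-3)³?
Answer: 71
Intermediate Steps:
-37 - 4*(-3)³ = -37 - 4*(-27) = -37 + 108 = 71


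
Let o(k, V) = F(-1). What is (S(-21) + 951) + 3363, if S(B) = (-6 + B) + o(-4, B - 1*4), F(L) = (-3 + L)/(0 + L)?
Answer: 4291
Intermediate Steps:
F(L) = (-3 + L)/L
o(k, V) = 4 (o(k, V) = (-3 - 1)/(-1) = -1*(-4) = 4)
S(B) = -2 + B (S(B) = (-6 + B) + 4 = -2 + B)
(S(-21) + 951) + 3363 = ((-2 - 21) + 951) + 3363 = (-23 + 951) + 3363 = 928 + 3363 = 4291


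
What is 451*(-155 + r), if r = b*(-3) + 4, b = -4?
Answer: -62689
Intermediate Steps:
r = 16 (r = -4*(-3) + 4 = 12 + 4 = 16)
451*(-155 + r) = 451*(-155 + 16) = 451*(-139) = -62689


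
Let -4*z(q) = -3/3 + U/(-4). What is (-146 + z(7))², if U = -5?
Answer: 5461569/256 ≈ 21334.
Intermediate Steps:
z(q) = -1/16 (z(q) = -(-3/3 - 5/(-4))/4 = -(-3*⅓ - 5*(-¼))/4 = -(-1 + 5/4)/4 = -¼*¼ = -1/16)
(-146 + z(7))² = (-146 - 1/16)² = (-2337/16)² = 5461569/256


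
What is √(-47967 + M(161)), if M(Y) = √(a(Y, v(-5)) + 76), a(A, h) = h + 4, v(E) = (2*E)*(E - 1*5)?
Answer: √(-47967 + 6*√5) ≈ 218.98*I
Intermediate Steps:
v(E) = 2*E*(-5 + E) (v(E) = (2*E)*(E - 5) = (2*E)*(-5 + E) = 2*E*(-5 + E))
a(A, h) = 4 + h
M(Y) = 6*√5 (M(Y) = √((4 + 2*(-5)*(-5 - 5)) + 76) = √((4 + 2*(-5)*(-10)) + 76) = √((4 + 100) + 76) = √(104 + 76) = √180 = 6*√5)
√(-47967 + M(161)) = √(-47967 + 6*√5)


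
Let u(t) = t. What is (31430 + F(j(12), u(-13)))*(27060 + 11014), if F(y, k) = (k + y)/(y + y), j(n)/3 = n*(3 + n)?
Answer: 646209575299/540 ≈ 1.1967e+9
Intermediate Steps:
j(n) = 3*n*(3 + n) (j(n) = 3*(n*(3 + n)) = 3*n*(3 + n))
F(y, k) = (k + y)/(2*y) (F(y, k) = (k + y)/((2*y)) = (k + y)*(1/(2*y)) = (k + y)/(2*y))
(31430 + F(j(12), u(-13)))*(27060 + 11014) = (31430 + (-13 + 3*12*(3 + 12))/(2*((3*12*(3 + 12)))))*(27060 + 11014) = (31430 + (-13 + 3*12*15)/(2*((3*12*15))))*38074 = (31430 + (1/2)*(-13 + 540)/540)*38074 = (31430 + (1/2)*(1/540)*527)*38074 = (31430 + 527/1080)*38074 = (33944927/1080)*38074 = 646209575299/540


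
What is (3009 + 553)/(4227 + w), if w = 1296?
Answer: 3562/5523 ≈ 0.64494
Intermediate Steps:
(3009 + 553)/(4227 + w) = (3009 + 553)/(4227 + 1296) = 3562/5523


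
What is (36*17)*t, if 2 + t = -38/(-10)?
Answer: 5508/5 ≈ 1101.6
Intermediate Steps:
t = 9/5 (t = -2 - 38/(-10) = -2 - 38*(-⅒) = -2 + 19/5 = 9/5 ≈ 1.8000)
(36*17)*t = (36*17)*(9/5) = 612*(9/5) = 5508/5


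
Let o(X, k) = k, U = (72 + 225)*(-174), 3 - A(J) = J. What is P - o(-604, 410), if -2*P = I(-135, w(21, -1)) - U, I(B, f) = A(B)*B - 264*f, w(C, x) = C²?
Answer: 41278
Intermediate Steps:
A(J) = 3 - J
U = -51678 (U = 297*(-174) = -51678)
I(B, f) = -264*f + B*(3 - B) (I(B, f) = (3 - B)*B - 264*f = B*(3 - B) - 264*f = -264*f + B*(3 - B))
P = 41688 (P = -((-264*21² - 1*(-135)*(-3 - 135)) - 1*(-51678))/2 = -((-264*441 - 1*(-135)*(-138)) + 51678)/2 = -((-116424 - 18630) + 51678)/2 = -(-135054 + 51678)/2 = -½*(-83376) = 41688)
P - o(-604, 410) = 41688 - 1*410 = 41688 - 410 = 41278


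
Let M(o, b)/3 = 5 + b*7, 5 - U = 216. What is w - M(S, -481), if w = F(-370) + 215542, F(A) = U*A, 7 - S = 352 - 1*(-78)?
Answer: 303698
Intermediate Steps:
U = -211 (U = 5 - 1*216 = 5 - 216 = -211)
S = -423 (S = 7 - (352 - 1*(-78)) = 7 - (352 + 78) = 7 - 1*430 = 7 - 430 = -423)
F(A) = -211*A
M(o, b) = 15 + 21*b (M(o, b) = 3*(5 + b*7) = 3*(5 + 7*b) = 15 + 21*b)
w = 293612 (w = -211*(-370) + 215542 = 78070 + 215542 = 293612)
w - M(S, -481) = 293612 - (15 + 21*(-481)) = 293612 - (15 - 10101) = 293612 - 1*(-10086) = 293612 + 10086 = 303698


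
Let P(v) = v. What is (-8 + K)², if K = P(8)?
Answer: 0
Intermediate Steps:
K = 8
(-8 + K)² = (-8 + 8)² = 0² = 0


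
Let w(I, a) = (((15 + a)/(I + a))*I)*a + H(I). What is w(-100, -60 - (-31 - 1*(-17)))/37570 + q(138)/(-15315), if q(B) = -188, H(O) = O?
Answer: 149577068/4200307215 ≈ 0.035611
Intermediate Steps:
w(I, a) = I + I*a*(15 + a)/(I + a) (w(I, a) = (((15 + a)/(I + a))*I)*a + I = (I*(15 + a)/(I + a))*a + I = I*a*(15 + a)/(I + a) + I = I + I*a*(15 + a)/(I + a))
w(-100, -60 - (-31 - 1*(-17)))/37570 + q(138)/(-15315) = -100*(-100 + (-60 - (-31 - 1*(-17)))² + 16*(-60 - (-31 - 1*(-17))))/(-100 + (-60 - (-31 - 1*(-17))))/37570 - 188/(-15315) = -100*(-100 + (-60 - (-31 + 17))² + 16*(-60 - (-31 + 17)))/(-100 + (-60 - (-31 + 17)))*(1/37570) - 188*(-1/15315) = -100*(-100 + (-60 - 1*(-14))² + 16*(-60 - 1*(-14)))/(-100 + (-60 - 1*(-14)))*(1/37570) + 188/15315 = -100*(-100 + (-60 + 14)² + 16*(-60 + 14))/(-100 + (-60 + 14))*(1/37570) + 188/15315 = -100*(-100 + (-46)² + 16*(-46))/(-100 - 46)*(1/37570) + 188/15315 = -100*(-100 + 2116 - 736)/(-146)*(1/37570) + 188/15315 = -100*(-1/146)*1280*(1/37570) + 188/15315 = (64000/73)*(1/37570) + 188/15315 = 6400/274261 + 188/15315 = 149577068/4200307215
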